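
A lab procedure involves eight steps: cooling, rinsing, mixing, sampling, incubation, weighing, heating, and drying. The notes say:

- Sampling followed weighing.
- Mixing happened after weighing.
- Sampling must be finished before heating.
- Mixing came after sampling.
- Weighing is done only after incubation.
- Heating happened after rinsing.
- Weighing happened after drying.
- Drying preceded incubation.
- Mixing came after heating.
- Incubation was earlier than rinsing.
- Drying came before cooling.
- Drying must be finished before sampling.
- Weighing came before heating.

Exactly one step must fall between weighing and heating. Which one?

sampling

Tracing the constraints gives weighing → sampling → heating, so sampling sits after weighing and before heating.
No other step is forced both after weighing and before heating.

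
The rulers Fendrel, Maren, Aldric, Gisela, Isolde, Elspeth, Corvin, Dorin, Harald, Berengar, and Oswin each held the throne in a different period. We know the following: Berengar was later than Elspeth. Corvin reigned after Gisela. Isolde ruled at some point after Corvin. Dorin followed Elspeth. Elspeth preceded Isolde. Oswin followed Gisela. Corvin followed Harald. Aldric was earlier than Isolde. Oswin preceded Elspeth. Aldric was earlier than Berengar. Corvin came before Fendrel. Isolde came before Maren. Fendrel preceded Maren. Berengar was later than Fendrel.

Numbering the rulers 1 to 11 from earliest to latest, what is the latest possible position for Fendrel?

9

Fendrel must come before Berengar and Maren — 2 rulers forced after them.
Everything else can be placed before Fendrel in some valid order, so Fendrel can sit as late as position 11 − 2 = 9.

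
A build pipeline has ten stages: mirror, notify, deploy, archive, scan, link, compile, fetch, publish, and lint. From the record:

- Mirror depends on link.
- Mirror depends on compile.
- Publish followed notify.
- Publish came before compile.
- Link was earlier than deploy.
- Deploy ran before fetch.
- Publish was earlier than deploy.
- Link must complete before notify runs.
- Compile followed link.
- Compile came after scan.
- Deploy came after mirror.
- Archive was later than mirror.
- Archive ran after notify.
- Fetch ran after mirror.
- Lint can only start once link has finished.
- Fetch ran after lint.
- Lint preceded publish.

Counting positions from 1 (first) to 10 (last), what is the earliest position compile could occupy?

Link, lint, notify, publish, and scan must all come before compile — 5 forced predecessors.
Nothing else is forced ahead of compile, so its earliest slot is position 5 + 1 = 6.

6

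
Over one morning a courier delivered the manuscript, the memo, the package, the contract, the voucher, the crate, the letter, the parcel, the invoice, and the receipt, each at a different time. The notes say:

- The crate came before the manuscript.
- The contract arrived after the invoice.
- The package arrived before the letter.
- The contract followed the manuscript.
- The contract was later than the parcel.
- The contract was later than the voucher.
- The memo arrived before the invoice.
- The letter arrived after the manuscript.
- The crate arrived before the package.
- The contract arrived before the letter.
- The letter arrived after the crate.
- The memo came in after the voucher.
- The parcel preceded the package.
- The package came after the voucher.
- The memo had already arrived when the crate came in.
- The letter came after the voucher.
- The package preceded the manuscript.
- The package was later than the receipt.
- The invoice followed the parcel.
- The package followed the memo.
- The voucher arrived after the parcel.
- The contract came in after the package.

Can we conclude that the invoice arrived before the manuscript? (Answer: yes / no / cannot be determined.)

cannot be determined

No chain of stated constraints runs from the invoice to the manuscript, and none runs from the manuscript to the invoice either.
So the relative order of the invoice and the manuscript is not fixed by the given facts.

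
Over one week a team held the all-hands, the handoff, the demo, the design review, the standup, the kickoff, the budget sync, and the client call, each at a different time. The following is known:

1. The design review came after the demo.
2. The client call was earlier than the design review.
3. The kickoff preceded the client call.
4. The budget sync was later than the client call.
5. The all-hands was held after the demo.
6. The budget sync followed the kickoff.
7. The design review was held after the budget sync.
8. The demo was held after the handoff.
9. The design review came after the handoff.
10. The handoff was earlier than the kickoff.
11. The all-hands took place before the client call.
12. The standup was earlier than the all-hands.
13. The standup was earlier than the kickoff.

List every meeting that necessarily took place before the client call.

Directly stated before the client call: the all-hands and the kickoff.
The demo reaches the client call via the demo → the all-hands → the client call.
The handoff reaches the client call via the handoff → the kickoff → the client call.
The standup reaches the client call via the standup → the all-hands → the client call.
No chain forces the budget sync (or any of the others) ahead of the client call.

the all-hands, the demo, the handoff, the kickoff, the standup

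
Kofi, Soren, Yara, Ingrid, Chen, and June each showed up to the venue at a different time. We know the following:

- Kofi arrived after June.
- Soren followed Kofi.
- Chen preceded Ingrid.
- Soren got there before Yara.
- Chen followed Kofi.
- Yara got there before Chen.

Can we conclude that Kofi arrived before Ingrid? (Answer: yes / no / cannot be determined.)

Chain the constraints: Kofi → Chen → Ingrid. Each link is directly stated, so Kofi comes before Ingrid.

yes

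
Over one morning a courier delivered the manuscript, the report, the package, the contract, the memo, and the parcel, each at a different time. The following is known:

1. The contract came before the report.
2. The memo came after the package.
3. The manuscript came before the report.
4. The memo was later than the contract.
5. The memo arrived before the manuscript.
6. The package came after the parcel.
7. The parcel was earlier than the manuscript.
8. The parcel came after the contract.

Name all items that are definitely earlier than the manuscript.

the contract, the memo, the package, the parcel

Directly stated before the manuscript: the memo and the parcel.
The contract reaches the manuscript via the contract → the parcel → the manuscript.
The package reaches the manuscript via the package → the memo → the manuscript.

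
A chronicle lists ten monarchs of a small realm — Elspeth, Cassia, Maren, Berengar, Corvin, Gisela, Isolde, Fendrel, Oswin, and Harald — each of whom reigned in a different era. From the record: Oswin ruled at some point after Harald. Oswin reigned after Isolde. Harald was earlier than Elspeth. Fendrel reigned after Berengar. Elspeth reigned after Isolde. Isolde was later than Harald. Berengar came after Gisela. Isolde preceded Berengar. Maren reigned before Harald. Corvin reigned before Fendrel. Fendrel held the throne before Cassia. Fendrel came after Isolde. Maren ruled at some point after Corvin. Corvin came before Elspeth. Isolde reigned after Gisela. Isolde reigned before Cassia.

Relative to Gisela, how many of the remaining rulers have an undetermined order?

Forced after Gisela: Berengar, Cassia, Elspeth, Fendrel, Isolde, and Oswin.
That leaves Corvin, Harald, and Maren with no forced order relative to Gisela — 3.

3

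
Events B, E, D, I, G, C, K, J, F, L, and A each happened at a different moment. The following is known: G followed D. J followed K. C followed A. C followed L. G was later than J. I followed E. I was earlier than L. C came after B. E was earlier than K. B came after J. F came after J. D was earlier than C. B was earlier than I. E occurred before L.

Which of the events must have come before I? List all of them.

B, E, J, K

Directly stated before I: B and E.
J reaches I via J → B → I.
K reaches I via K → J → B → I.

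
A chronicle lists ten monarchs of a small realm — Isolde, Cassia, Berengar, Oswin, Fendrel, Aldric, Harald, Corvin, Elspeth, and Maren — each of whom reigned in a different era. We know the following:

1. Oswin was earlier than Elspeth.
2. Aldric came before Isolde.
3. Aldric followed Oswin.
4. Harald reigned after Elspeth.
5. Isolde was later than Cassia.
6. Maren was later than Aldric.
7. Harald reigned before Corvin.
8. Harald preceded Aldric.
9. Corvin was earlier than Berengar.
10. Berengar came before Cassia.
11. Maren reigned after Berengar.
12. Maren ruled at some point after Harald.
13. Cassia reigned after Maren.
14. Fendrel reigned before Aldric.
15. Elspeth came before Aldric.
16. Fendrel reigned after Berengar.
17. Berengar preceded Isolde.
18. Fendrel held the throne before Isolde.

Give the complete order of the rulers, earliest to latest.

Oswin, Elspeth, Harald, Corvin, Berengar, Fendrel, Aldric, Maren, Cassia, Isolde

The constraints fix every adjacent pair, so only one ordering works:
Oswin → Elspeth → Harald → Corvin → Berengar → Fendrel → Aldric → Maren → Cassia → Isolde.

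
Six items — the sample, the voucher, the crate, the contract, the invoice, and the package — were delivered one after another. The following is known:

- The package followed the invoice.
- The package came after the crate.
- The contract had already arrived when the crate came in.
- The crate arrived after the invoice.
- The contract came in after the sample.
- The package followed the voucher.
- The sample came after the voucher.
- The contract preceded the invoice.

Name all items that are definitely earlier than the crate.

Directly stated before the crate: the contract and the invoice.
The sample reaches the crate via the sample → the contract → the crate.
The voucher reaches the crate via the voucher → the sample → the contract → the crate.

the contract, the invoice, the sample, the voucher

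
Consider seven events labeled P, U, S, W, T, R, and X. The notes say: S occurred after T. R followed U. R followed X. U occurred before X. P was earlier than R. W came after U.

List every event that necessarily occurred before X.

U

Directly stated before X: U.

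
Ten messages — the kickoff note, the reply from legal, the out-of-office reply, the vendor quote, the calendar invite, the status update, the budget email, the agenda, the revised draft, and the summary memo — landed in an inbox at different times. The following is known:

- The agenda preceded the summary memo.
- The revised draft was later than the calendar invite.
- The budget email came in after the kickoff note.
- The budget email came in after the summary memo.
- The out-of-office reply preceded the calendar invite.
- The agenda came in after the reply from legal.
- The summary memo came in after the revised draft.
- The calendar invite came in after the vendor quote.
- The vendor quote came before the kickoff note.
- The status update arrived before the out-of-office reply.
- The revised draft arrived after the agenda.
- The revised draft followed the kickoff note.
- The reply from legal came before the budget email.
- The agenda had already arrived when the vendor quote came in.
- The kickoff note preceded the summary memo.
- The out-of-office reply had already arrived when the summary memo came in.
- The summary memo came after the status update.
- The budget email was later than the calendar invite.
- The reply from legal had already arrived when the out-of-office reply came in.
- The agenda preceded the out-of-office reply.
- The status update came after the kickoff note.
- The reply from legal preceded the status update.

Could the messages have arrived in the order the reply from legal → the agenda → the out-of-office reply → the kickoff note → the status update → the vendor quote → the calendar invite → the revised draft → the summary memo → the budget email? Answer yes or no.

no

The constraints require the status update before the out-of-office reply, but in the proposed sequence the out-of-office reply appears ahead of the status update. That one violation is enough.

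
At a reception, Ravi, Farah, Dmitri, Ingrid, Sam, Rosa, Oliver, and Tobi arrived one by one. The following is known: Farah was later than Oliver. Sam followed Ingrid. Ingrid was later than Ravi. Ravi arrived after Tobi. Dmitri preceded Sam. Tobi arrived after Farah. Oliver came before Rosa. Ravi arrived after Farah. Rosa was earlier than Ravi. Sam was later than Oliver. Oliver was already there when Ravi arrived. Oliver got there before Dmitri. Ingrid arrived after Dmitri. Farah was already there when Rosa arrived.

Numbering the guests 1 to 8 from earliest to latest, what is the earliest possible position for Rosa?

3

Farah and Oliver must both come before Rosa — 2 forced predecessors.
Nothing else is forced ahead of Rosa, so their earliest slot is position 2 + 1 = 3.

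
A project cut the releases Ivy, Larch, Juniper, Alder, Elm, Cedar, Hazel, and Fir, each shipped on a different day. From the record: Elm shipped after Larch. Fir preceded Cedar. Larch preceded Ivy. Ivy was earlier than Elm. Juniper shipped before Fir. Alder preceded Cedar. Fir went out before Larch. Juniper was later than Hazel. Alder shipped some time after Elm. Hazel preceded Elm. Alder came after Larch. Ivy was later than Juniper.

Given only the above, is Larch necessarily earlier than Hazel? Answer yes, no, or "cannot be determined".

no

Tracing the constraints gives Hazel → Juniper → Fir → Larch, so Hazel must come before Larch.
That means Larch cannot be before Hazel.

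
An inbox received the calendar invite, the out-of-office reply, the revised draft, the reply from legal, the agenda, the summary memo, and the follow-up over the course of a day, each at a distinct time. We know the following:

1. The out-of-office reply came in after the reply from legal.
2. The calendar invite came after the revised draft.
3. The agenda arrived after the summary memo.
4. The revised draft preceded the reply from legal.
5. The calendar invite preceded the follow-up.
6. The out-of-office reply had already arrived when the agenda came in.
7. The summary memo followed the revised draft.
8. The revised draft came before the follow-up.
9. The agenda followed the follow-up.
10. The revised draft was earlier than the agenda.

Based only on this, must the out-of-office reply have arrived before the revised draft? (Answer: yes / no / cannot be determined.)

Tracing the constraints gives the revised draft → the reply from legal → the out-of-office reply, so the revised draft must come before the out-of-office reply.
That means the out-of-office reply cannot be before the revised draft.

no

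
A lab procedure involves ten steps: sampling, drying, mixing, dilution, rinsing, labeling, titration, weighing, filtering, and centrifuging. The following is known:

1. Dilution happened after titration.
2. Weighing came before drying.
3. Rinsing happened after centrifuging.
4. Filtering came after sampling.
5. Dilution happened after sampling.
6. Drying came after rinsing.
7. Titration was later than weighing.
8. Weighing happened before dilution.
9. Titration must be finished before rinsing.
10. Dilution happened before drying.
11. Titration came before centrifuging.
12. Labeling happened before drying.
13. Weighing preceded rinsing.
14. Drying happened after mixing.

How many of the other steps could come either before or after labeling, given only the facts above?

8

Forced after labeling: drying.
That leaves centrifuging, dilution, filtering, mixing, rinsing, sampling, titration, and weighing with no forced order relative to labeling — 8.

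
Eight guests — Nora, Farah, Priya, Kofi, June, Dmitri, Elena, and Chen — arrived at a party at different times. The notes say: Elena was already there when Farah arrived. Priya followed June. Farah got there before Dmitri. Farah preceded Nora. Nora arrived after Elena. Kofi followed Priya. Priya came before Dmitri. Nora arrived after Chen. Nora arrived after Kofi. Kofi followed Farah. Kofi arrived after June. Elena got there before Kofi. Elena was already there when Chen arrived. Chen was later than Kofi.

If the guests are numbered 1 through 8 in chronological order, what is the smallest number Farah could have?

2

Elena must come before Farah — 1 forced predecessor.
Nothing else is forced ahead of Farah, so their earliest slot is position 1 + 1 = 2.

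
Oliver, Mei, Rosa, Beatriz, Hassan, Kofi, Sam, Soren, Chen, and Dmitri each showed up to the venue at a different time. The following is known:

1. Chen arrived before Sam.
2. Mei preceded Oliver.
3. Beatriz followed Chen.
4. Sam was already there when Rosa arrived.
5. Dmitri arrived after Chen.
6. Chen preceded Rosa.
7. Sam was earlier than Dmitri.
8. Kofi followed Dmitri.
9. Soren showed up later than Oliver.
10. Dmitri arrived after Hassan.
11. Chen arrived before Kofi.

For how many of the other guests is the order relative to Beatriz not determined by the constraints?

Forced before Beatriz: Chen.
That leaves Dmitri, Hassan, Kofi, Mei, Oliver, Rosa, Sam, and Soren with no forced order relative to Beatriz — 8.

8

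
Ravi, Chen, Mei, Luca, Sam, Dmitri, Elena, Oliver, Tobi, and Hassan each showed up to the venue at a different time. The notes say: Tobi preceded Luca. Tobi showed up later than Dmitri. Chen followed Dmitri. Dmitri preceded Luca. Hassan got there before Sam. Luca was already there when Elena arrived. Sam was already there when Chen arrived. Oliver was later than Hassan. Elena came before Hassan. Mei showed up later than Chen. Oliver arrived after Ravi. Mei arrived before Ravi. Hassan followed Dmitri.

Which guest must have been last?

Oliver

Every other guest has a chain of constraints placing them before Oliver, so Oliver is last.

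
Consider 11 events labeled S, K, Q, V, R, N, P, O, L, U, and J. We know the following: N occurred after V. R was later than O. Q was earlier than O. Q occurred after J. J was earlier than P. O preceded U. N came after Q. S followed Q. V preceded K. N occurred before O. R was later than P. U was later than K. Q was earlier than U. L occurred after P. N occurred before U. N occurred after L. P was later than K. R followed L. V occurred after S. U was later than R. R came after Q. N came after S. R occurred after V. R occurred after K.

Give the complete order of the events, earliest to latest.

The constraints fix every adjacent pair, so only one ordering works:
J → Q → S → V → K → P → L → N → O → R → U.

J, Q, S, V, K, P, L, N, O, R, U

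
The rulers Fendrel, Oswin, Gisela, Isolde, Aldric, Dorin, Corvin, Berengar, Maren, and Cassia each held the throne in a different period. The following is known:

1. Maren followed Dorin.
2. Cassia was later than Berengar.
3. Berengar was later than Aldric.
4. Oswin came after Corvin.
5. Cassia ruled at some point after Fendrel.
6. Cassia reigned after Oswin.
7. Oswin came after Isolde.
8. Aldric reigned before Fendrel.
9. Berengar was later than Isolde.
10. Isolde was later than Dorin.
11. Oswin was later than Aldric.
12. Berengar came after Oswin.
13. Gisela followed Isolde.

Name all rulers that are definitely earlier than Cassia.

Directly stated before Cassia: Berengar, Fendrel, and Oswin.
Aldric reaches Cassia via Aldric → Fendrel → Cassia.
Corvin reaches Cassia via Corvin → Oswin → Cassia.
Dorin reaches Cassia via Dorin → Isolde → Oswin → Cassia.
Likewise Isolde reaches Cassia by chaining the stated constraints.
No chain forces Gisela (or any of the others) ahead of Cassia.

Aldric, Berengar, Corvin, Dorin, Fendrel, Isolde, Oswin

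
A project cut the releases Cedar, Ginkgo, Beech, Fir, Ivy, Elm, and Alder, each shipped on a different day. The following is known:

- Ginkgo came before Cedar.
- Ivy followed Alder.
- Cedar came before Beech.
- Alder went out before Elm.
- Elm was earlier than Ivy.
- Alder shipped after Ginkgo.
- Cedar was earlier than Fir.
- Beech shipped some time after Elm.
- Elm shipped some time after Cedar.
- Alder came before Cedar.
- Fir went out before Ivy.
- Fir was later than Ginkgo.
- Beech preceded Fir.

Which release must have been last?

Every other release has a chain of constraints placing it before Ivy, so Ivy is last.

Ivy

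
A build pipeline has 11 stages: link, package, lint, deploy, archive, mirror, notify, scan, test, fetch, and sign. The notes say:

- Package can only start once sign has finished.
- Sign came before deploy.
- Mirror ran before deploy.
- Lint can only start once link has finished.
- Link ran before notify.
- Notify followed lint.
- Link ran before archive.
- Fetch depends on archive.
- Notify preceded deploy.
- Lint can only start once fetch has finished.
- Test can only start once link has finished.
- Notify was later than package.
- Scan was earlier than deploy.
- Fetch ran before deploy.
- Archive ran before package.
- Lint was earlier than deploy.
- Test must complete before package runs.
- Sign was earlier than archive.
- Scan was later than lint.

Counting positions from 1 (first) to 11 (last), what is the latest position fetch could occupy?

Fetch must come before deploy, lint, notify, and scan — 4 stages forced after it.
Everything else can be placed before fetch in some valid order, so fetch can sit as late as position 11 − 4 = 7.

7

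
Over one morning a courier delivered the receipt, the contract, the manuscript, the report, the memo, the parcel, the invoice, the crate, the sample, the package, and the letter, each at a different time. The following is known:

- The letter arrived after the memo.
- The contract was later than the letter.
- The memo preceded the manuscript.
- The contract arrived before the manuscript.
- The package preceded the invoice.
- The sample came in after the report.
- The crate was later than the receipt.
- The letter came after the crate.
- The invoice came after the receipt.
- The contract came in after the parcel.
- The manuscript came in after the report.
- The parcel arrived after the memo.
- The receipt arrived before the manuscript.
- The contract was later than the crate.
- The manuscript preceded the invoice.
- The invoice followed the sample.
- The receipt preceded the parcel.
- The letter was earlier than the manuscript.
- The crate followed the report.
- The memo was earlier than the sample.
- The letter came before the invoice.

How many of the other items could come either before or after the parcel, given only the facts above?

5

Forced before the parcel: the memo and the receipt; forced after the parcel: the contract, the invoice, and the manuscript.
That leaves the crate, the letter, the package, the report, and the sample with no forced order relative to the parcel — 5.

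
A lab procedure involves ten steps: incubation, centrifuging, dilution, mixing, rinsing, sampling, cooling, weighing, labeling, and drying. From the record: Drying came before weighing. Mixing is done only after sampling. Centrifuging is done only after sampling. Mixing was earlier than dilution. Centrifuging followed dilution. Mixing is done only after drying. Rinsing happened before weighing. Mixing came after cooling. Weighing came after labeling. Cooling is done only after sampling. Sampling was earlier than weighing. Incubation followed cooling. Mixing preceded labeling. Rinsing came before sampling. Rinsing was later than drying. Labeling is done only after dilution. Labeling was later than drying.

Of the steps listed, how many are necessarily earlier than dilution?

5

Directly stated before dilution: mixing.
Cooling reaches dilution via cooling → mixing → dilution.
Drying reaches dilution via drying → mixing → dilution.
Rinsing reaches dilution via rinsing → sampling → mixing → dilution.
Likewise sampling reaches dilution by chaining the stated constraints.
That's cooling, drying, mixing, rinsing, and sampling — 5 in all.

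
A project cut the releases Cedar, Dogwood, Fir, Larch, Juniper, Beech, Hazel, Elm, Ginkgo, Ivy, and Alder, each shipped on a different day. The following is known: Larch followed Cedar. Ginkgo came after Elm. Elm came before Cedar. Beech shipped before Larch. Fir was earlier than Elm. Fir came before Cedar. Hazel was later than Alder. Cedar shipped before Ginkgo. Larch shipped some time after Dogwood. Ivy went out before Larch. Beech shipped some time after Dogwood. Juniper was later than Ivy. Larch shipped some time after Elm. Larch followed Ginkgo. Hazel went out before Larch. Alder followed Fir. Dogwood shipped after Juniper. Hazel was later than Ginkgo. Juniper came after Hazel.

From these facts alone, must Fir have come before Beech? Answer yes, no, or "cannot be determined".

Chain the constraints: Fir → Alder → Hazel → Juniper → Dogwood → Beech. Each link is directly stated, so Fir comes before Beech.

yes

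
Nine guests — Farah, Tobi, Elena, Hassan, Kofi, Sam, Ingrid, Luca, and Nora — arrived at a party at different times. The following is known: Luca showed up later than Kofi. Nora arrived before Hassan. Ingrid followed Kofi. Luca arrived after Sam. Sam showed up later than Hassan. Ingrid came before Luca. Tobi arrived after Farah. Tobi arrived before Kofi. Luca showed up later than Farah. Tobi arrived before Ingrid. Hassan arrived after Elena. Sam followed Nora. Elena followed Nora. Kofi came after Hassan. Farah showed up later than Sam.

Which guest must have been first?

Nora has a chain of constraints placing them before every other guest, so Nora must be first.

Nora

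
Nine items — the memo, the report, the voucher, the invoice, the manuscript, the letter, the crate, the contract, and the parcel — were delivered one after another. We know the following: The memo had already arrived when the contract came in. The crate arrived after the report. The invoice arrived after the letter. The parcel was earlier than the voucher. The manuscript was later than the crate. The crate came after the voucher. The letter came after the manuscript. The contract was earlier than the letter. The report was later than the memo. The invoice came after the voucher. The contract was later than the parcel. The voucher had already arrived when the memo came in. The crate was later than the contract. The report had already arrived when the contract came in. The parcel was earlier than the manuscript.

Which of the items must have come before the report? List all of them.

Directly stated before the report: the memo.
The parcel reaches the report via the parcel → the voucher → the memo → the report.
The voucher reaches the report via the voucher → the memo → the report.
No chain forces the manuscript (or any of the others) ahead of the report.

the memo, the parcel, the voucher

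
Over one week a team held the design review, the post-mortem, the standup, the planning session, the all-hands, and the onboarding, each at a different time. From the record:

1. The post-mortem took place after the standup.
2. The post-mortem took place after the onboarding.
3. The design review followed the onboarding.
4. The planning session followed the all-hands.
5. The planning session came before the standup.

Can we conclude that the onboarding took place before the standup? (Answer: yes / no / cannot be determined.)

cannot be determined

No chain of stated constraints runs from the onboarding to the standup, and none runs from the standup to the onboarding either.
So the relative order of the onboarding and the standup is not fixed by the given facts.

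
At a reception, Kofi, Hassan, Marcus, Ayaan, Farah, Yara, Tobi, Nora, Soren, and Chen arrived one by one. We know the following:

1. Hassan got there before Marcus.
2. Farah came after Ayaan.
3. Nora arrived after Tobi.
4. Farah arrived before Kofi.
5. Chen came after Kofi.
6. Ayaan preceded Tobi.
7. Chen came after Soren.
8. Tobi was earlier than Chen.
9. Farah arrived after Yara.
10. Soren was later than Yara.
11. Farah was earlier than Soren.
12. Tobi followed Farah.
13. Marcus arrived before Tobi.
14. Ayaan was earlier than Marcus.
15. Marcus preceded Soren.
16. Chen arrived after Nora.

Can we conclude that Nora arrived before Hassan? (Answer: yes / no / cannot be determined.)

no

Tracing the constraints gives Hassan → Marcus → Tobi → Nora, so Hassan must come before Nora.
That means Nora cannot be before Hassan.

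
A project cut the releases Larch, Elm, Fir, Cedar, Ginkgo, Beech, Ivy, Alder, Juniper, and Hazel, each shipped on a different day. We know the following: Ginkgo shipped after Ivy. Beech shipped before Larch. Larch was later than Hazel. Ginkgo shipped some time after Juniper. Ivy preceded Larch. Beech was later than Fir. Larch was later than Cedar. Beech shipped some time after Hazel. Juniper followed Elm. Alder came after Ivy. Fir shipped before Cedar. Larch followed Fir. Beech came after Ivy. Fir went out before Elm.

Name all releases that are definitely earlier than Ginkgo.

Directly stated before Ginkgo: Ivy and Juniper.
Elm reaches Ginkgo via Elm → Juniper → Ginkgo.
Fir reaches Ginkgo via Fir → Elm → Juniper → Ginkgo.
No chain forces Cedar (or any of the others) ahead of Ginkgo.

Elm, Fir, Ivy, Juniper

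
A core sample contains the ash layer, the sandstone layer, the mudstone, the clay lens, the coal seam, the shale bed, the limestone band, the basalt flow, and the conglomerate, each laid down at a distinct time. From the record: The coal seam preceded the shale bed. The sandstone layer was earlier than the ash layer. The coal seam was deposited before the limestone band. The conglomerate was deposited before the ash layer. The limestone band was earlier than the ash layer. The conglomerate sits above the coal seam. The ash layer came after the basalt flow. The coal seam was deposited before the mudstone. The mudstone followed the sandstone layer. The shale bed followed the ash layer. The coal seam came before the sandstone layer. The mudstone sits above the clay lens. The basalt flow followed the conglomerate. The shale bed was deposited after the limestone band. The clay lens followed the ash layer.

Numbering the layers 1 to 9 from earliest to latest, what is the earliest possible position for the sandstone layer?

2

The coal seam must come before the sandstone layer — 1 forced predecessor.
Nothing else is forced ahead of the sandstone layer, so its earliest slot is position 1 + 1 = 2.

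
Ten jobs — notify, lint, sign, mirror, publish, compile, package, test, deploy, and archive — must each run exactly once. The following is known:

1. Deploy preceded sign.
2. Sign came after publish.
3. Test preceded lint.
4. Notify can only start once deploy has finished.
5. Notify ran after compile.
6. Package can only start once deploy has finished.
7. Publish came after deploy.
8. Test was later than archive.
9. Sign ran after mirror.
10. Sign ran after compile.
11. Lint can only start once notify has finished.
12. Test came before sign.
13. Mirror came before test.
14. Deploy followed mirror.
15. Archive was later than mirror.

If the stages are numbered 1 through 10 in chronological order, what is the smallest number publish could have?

3

Deploy and mirror must both come before publish — 2 forced predecessors.
Nothing else is forced ahead of publish, so its earliest slot is position 2 + 1 = 3.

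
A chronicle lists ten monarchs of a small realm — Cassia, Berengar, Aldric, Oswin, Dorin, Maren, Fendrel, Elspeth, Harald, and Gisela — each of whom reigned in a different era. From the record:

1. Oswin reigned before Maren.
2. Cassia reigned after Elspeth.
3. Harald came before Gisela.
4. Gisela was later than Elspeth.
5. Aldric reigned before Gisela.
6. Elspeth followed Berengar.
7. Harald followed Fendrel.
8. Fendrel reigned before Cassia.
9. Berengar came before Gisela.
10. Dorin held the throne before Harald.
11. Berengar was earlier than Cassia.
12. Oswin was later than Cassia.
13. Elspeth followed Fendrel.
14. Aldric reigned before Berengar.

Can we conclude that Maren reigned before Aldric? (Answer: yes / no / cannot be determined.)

Tracing the constraints gives Aldric → Berengar → Cassia → Oswin → Maren, so Aldric must come before Maren.
That means Maren cannot be before Aldric.

no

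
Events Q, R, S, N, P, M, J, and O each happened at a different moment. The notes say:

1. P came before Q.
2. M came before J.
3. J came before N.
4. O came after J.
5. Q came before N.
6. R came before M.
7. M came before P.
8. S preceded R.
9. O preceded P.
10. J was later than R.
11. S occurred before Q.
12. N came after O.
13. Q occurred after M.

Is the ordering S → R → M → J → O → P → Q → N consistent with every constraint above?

yes

Check each stated constraint against the proposed order — e.g. J is ahead of N; S is ahead of Q. Every pair is in the required order; nothing is violated.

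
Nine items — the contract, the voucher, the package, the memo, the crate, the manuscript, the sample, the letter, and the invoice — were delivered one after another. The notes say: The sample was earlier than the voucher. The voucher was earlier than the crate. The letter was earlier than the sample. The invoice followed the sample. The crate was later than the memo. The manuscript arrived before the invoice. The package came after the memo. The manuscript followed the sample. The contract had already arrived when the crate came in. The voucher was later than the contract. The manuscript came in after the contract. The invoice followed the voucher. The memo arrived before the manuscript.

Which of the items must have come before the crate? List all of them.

the contract, the letter, the memo, the sample, the voucher

Directly stated before the crate: the contract, the memo, and the voucher.
The letter reaches the crate via the letter → the sample → the voucher → the crate.
The sample reaches the crate via the sample → the voucher → the crate.
No chain forces the package (or any of the others) ahead of the crate.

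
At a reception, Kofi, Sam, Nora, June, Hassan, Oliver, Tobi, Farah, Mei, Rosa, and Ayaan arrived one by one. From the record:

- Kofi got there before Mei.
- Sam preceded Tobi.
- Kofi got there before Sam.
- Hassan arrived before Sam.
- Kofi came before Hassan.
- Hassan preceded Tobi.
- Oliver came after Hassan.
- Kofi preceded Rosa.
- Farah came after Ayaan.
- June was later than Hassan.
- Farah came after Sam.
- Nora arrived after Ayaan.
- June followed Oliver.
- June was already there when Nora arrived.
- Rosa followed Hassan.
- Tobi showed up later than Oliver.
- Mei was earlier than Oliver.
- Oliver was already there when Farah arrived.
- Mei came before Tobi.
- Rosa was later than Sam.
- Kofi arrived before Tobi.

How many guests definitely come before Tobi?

5

Directly stated before Tobi: Hassan, Kofi, Mei, Oliver, and Sam.
That's Hassan, Kofi, Mei, Oliver, and Sam — 5 in all.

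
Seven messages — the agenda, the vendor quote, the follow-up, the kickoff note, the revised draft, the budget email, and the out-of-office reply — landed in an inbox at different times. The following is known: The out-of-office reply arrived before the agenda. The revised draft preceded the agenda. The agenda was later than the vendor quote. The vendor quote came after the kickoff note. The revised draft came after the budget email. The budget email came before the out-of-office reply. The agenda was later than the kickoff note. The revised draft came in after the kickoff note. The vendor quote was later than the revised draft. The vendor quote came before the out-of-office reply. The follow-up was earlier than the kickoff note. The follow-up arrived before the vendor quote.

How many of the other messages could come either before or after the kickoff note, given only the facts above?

1

Forced before the kickoff note: the follow-up; forced after the kickoff note: the agenda, the out-of-office reply, the revised draft, and the vendor quote.
That leaves the budget email with no forced order relative to the kickoff note — 1.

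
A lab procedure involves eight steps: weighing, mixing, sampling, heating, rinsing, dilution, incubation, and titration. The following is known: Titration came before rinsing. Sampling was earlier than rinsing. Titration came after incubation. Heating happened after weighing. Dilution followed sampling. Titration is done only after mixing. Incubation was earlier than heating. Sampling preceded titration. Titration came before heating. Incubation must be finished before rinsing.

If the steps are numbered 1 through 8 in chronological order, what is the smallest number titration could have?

Incubation, mixing, and sampling must all come before titration — 3 forced predecessors.
Nothing else is forced ahead of titration, so its earliest slot is position 3 + 1 = 4.

4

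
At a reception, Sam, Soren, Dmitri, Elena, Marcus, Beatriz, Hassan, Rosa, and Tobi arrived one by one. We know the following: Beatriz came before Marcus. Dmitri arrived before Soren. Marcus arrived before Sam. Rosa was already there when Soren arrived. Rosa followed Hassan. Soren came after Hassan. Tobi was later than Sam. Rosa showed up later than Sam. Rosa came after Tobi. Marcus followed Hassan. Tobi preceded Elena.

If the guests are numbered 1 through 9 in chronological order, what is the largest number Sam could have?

Sam must come before Elena, Rosa, Soren, and Tobi — 4 guests forced after them.
Everything else can be placed before Sam in some valid order, so Sam can sit as late as position 9 − 4 = 5.

5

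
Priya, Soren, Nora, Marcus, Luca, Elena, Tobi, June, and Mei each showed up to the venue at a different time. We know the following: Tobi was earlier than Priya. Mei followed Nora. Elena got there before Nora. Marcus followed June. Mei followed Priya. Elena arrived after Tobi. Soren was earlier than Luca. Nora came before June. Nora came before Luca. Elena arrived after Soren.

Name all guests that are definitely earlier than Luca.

Elena, Nora, Soren, Tobi

Directly stated before Luca: Nora and Soren.
Elena reaches Luca via Elena → Nora → Luca.
Tobi reaches Luca via Tobi → Elena → Nora → Luca.
No chain forces Marcus (or any of the others) ahead of Luca.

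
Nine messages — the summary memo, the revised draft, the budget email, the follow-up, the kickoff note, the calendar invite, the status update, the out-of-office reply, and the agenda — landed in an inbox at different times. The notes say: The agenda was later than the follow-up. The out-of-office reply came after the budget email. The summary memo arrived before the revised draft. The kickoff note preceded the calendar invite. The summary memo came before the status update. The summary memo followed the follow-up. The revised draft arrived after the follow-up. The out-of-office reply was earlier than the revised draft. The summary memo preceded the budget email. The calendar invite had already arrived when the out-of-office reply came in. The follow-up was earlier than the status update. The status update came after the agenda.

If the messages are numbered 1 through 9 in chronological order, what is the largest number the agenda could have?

The agenda must come before the status update — 1 message forced after it.
Everything else can be placed before the agenda in some valid order, so the agenda can sit as late as position 9 − 1 = 8.

8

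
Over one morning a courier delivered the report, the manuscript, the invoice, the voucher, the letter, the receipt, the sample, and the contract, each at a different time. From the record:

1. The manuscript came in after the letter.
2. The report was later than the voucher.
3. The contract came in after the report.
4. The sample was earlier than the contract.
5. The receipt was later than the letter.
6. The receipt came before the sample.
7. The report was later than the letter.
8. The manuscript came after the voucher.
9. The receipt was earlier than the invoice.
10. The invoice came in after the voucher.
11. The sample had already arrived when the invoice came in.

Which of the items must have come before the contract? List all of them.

the letter, the receipt, the report, the sample, the voucher

Directly stated before the contract: the report and the sample.
The letter reaches the contract via the letter → the report → the contract.
The receipt reaches the contract via the receipt → the sample → the contract.
The voucher reaches the contract via the voucher → the report → the contract.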